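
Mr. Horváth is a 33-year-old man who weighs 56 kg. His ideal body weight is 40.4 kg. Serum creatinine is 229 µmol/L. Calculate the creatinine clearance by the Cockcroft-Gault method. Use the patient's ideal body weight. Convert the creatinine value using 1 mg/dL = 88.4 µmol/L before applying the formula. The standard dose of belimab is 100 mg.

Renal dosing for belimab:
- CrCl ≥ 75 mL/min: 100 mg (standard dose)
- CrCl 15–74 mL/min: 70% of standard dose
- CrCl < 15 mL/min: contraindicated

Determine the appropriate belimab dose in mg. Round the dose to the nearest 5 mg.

SCr = 229 / 88.4 = 2.59 mg/dL
CrCl = (140 − 33) × 40.4 / (72 × 2.59) = 4322.8 / 186.48 ≈ 23.2 mL/min
CrCl ≈ 23 mL/min → bracket 15–74 mL/min.
70% of 100 mg = 70 mg

70 mg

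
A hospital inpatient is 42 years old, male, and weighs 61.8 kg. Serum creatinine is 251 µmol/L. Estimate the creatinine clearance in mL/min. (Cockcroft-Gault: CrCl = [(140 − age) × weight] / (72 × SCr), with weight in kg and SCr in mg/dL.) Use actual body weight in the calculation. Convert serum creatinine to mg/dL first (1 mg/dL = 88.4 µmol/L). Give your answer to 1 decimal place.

SCr = 251 / 88.4 = 2.839 mg/dL
CrCl = (140 − 42) × 61.8 / (72 × 2.839) = 6056.4 / 204.41 ≈ 29.6 mL/min

29.6 mL/min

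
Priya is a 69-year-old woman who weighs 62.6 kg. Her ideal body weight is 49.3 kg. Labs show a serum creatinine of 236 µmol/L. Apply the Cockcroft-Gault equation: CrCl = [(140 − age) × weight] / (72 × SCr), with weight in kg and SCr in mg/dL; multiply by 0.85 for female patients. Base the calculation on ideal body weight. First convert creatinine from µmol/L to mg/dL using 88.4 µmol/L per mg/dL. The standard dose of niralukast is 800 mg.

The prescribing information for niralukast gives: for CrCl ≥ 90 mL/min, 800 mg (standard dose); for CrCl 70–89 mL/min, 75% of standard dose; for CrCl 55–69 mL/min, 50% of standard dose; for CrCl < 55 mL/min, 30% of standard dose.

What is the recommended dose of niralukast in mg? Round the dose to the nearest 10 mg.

240 mg

SCr = 236 / 88.4 = 2.67 mg/dL
CrCl = (140 − 69) × 49.3 / (72 × 2.67) × 0.85 = 3500.3 / 192.24 × 0.85 ≈ 15.5 mL/min
CrCl ≈ 15 mL/min → bracket < 55 mL/min.
30% of 800 mg = 240 mg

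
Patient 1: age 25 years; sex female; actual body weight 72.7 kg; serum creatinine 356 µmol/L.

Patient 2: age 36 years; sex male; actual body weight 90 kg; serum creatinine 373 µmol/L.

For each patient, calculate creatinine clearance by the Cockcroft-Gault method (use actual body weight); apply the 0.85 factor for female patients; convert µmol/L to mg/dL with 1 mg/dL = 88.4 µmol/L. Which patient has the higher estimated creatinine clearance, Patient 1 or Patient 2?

Patient 2

Patient 1: SCr = 356 / 88.4 = 4.027 mg/dL
Patient 1: CrCl = (140 − 25) × 72.7 / (72 × 4.027) × 0.85 = 8360.5 / 289.94 × 0.85 ≈ 24.5 mL/min
Patient 2: SCr = 373 / 88.4 = 4.219 mg/dL
Patient 2: CrCl = (140 − 36) × 90 / (72 × 4.219) = 9360.0 / 303.77 ≈ 30.8 mL/min
24.5 vs 30.8 mL/min → Patient 2 is higher.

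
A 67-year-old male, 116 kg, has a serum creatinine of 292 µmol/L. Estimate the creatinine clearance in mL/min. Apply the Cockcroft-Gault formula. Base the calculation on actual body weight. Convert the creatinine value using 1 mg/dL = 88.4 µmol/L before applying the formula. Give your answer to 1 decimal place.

35.6 mL/min

SCr = 292 / 88.4 = 3.303 mg/dL
CrCl = (140 − 67) × 116 / (72 × 3.303) = 8468.0 / 237.82 ≈ 35.6 mL/min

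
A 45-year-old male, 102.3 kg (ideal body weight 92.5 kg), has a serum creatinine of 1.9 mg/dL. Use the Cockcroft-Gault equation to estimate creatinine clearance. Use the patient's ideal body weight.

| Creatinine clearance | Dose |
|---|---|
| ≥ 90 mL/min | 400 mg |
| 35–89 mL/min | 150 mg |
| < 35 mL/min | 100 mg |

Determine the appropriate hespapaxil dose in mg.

CrCl = (140 − 45) × 92.5 / (72 × 1.9) = 8787.5 / 136.80 ≈ 64.2 mL/min
CrCl ≈ 64 mL/min → bracket 35–89 mL/min.
Dose for this bracket: 150 mg.

150 mg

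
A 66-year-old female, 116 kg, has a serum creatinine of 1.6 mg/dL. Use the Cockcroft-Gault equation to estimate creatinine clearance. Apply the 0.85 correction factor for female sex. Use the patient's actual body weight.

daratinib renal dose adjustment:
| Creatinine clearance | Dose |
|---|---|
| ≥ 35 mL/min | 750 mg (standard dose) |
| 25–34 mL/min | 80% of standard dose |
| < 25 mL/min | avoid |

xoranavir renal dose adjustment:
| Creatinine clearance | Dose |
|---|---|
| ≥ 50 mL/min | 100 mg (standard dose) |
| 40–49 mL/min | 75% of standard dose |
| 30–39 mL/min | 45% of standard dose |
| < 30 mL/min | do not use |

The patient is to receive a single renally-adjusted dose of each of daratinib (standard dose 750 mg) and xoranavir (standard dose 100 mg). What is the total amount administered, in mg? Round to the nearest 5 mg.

850 mg

CrCl = (140 − 66) × 116 / (72 × 1.6) × 0.85 = 8584.0 / 115.20 × 0.85 ≈ 63.3 mL/min
CrCl ≈ 63 mL/min.
daratinib: ≥ 35 mL/min → 100% of 750 mg = 750 mg.
xoranavir: ≥ 50 mL/min → 100% of 100 mg = 100 mg.
Total = 750 + 100 = 850 mg.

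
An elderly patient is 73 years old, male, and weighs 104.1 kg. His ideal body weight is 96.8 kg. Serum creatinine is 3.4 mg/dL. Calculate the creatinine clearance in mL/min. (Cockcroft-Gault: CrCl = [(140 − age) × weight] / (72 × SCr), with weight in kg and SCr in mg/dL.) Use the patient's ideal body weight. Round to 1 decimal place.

26.5 mL/min

CrCl = (140 − 73) × 96.8 / (72 × 3.4) = 6485.6 / 244.80 ≈ 26.5 mL/min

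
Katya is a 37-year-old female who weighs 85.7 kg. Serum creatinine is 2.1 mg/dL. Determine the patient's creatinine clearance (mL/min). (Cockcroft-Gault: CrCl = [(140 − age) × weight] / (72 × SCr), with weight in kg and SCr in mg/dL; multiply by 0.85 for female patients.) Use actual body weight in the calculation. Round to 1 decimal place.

49.6 mL/min

CrCl = (140 − 37) × 85.7 / (72 × 2.1) × 0.85 = 8827.1 / 151.20 × 0.85 ≈ 49.6 mL/min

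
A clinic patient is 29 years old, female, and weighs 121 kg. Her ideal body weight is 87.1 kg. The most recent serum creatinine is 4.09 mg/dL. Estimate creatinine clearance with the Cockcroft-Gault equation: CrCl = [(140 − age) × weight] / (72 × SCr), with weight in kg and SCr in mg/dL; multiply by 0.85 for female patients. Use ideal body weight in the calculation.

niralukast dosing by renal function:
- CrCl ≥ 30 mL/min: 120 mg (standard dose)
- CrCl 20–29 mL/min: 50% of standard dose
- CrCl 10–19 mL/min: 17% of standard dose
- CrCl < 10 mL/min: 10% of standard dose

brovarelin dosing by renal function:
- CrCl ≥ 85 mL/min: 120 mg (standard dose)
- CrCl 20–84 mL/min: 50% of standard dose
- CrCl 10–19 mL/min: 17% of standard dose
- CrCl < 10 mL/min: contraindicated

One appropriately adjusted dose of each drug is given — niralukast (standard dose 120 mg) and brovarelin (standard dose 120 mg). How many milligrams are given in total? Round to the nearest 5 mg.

120 mg

CrCl = (140 − 29) × 87.1 / (72 × 4.09) × 0.85 = 9668.1 / 294.48 × 0.85 ≈ 27.9 mL/min
CrCl ≈ 28 mL/min.
niralukast: 20–29 mL/min → 50% of 120 mg = 60 mg.
brovarelin: 20–84 mL/min → 50% of 120 mg = 60 mg.
Total = 60 + 60 = 120 mg.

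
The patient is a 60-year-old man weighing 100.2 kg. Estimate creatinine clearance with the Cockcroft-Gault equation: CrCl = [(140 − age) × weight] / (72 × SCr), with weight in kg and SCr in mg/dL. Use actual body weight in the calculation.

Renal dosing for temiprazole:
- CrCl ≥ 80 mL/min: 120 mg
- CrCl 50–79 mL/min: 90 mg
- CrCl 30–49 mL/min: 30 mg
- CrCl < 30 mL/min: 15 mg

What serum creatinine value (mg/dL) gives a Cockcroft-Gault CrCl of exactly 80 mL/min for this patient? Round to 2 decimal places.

1.39 mg/dL

Standard dose requires CrCl ≥ 80 mL/min.
Set (140 − 60) × 100.2 / (72 × SCr) = 80
SCr = (140 − 60) × 100.2 / (72 × 80) = 1.392 mg/dL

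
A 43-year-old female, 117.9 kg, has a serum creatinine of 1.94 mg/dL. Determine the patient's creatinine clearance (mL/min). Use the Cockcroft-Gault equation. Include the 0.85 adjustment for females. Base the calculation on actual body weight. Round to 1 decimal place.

CrCl = (140 − 43) × 117.9 / (72 × 1.94) × 0.85 = 11436.3 / 139.68 × 0.85 ≈ 69.6 mL/min

69.6 mL/min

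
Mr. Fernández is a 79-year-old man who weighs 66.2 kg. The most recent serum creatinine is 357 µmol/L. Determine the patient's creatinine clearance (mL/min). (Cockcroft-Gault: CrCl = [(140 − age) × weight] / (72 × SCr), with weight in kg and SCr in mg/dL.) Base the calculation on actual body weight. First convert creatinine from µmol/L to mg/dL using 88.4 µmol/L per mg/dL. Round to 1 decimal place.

13.9 mL/min

SCr = 357 / 88.4 = 4.038 mg/dL
CrCl = (140 − 79) × 66.2 / (72 × 4.038) = 4038.2 / 290.74 ≈ 13.9 mL/min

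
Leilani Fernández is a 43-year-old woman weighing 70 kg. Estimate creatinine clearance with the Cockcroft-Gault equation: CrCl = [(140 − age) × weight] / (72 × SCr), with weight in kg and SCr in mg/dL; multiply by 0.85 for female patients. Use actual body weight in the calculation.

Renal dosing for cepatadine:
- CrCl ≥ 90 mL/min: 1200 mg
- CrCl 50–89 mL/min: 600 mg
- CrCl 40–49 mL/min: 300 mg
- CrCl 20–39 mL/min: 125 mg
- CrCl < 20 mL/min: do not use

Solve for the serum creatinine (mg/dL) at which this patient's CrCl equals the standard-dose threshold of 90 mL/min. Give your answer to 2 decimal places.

0.89 mg/dL

Standard dose requires CrCl ≥ 90 mL/min.
Set (140 − 43) × 70 × 0.85 / (72 × SCr) = 90
SCr = (140 − 43) × 70 × 0.85 / (72 × 90) = 0.891 mg/dL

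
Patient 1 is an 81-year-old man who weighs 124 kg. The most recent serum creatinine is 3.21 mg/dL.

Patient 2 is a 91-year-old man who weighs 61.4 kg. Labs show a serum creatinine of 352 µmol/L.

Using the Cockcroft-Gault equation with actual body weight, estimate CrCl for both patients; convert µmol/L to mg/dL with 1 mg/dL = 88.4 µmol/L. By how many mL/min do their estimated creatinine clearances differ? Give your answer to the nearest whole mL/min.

21 mL/min

Patient 1: CrCl = (140 − 81) × 124 / (72 × 3.21) = 7316.0 / 231.12 ≈ 31.7 mL/min
Patient 2: SCr = 352 / 88.4 = 3.982 mg/dL
Patient 2: CrCl = (140 − 91) × 61.4 / (72 × 3.982) = 3008.6 / 286.70 ≈ 10.5 mL/min
|31.7 − 10.5| = 21.2 mL/min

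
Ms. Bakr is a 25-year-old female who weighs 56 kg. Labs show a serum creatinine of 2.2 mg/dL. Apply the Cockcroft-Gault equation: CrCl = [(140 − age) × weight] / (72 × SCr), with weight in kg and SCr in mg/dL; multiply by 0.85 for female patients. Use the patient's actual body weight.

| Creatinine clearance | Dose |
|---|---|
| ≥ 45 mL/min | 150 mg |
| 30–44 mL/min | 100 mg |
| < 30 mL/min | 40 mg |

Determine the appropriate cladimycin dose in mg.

100 mg

CrCl = (140 − 25) × 56 / (72 × 2.2) × 0.85 = 6440.0 / 158.40 × 0.85 ≈ 34.6 mL/min
CrCl ≈ 35 mL/min → bracket 30–44 mL/min.
Dose for this bracket: 100 mg.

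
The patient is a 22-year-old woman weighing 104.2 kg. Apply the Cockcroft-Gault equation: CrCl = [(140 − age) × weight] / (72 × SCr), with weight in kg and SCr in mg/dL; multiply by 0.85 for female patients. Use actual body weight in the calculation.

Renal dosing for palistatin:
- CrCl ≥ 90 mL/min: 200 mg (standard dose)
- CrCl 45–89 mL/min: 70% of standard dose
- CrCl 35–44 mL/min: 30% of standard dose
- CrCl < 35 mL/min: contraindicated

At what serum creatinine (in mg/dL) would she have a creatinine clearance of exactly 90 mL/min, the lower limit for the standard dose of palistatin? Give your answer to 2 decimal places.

Standard dose requires CrCl ≥ 90 mL/min.
Set (140 − 22) × 104.2 × 0.85 / (72 × SCr) = 90
SCr = (140 − 22) × 104.2 × 0.85 / (72 × 90) = 1.613 mg/dL

1.61 mg/dL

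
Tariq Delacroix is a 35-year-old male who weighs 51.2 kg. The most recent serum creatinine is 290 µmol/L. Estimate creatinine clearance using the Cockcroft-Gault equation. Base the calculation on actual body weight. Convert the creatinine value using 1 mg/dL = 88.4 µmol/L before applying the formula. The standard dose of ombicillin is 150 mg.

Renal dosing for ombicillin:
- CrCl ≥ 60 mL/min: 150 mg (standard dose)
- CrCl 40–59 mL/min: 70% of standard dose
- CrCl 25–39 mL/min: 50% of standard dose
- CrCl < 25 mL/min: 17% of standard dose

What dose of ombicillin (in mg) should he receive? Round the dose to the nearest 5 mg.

25 mg

SCr = 290 / 88.4 = 3.281 mg/dL
CrCl = (140 − 35) × 51.2 / (72 × 3.281) = 5376.0 / 236.23 ≈ 22.8 mL/min
CrCl ≈ 23 mL/min → bracket < 25 mL/min.
17% of 150 mg = 25.5 mg → 25 mg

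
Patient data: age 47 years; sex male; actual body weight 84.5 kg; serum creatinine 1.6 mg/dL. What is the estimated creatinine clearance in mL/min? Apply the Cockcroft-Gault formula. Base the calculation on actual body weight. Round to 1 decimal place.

68.2 mL/min

CrCl = (140 − 47) × 84.5 / (72 × 1.6) = 7858.5 / 115.20 ≈ 68.2 mL/min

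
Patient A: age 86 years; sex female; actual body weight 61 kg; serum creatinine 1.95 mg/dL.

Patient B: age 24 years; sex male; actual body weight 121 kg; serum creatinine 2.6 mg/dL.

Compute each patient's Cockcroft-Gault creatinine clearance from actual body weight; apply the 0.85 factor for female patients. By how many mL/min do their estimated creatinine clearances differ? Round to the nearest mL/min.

Patient A: CrCl = (140 − 86) × 61 / (72 × 1.95) × 0.85 = 3294.0 / 140.40 × 0.85 ≈ 19.9 mL/min
Patient B: CrCl = (140 − 24) × 121 / (72 × 2.6) = 14036.0 / 187.20 ≈ 75.0 mL/min
|19.9 − 75.0| = 55.1 mL/min

55 mL/min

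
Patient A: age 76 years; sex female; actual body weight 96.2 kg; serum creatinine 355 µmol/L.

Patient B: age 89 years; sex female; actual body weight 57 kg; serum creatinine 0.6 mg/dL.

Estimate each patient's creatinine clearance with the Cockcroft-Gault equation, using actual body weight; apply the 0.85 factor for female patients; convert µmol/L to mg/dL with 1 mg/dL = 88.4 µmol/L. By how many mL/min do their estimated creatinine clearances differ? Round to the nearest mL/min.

39 mL/min

Patient A: SCr = 355 / 88.4 = 4.016 mg/dL
Patient A: CrCl = (140 − 76) × 96.2 / (72 × 4.016) × 0.85 = 6156.8 / 289.15 × 0.85 ≈ 18.1 mL/min
Patient B: CrCl = (140 − 89) × 57 / (72 × 0.6) × 0.85 = 2907.0 / 43.20 × 0.85 ≈ 57.2 mL/min
|18.1 − 57.2| = 39.1 mL/min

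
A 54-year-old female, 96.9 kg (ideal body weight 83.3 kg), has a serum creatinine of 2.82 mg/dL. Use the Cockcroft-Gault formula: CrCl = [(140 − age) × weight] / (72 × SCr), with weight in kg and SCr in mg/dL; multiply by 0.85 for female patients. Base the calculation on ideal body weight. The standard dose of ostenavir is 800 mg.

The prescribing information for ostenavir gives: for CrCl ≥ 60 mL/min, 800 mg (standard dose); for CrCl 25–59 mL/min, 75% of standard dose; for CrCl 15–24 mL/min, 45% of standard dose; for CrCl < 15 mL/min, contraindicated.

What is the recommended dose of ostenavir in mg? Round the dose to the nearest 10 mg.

600 mg

CrCl = (140 − 54) × 83.3 / (72 × 2.82) × 0.85 = 7163.8 / 203.04 × 0.85 ≈ 30.0 mL/min
CrCl ≈ 30 mL/min → bracket 25–59 mL/min.
75% of 800 mg = 600 mg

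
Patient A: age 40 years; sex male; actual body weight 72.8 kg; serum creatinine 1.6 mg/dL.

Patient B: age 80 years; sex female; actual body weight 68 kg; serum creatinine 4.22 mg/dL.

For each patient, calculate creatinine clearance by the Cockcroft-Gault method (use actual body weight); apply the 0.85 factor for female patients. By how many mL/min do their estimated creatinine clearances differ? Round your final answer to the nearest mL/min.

52 mL/min

Patient A: CrCl = (140 − 40) × 72.8 / (72 × 1.6) = 7280.0 / 115.20 ≈ 63.2 mL/min
Patient B: CrCl = (140 − 80) × 68 / (72 × 4.22) × 0.85 = 4080.0 / 303.84 × 0.85 ≈ 11.4 mL/min
|63.2 − 11.4| = 51.8 mL/min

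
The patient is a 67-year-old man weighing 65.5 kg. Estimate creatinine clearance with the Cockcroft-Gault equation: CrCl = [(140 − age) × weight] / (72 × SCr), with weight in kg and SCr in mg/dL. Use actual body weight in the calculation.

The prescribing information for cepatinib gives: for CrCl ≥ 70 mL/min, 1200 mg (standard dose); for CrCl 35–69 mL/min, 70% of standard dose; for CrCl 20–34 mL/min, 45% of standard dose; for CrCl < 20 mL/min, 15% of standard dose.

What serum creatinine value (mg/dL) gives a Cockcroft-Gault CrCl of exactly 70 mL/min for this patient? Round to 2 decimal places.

0.95 mg/dL

Standard dose requires CrCl ≥ 70 mL/min.
Set (140 − 67) × 65.5 / (72 × SCr) = 70
SCr = (140 − 67) × 65.5 / (72 × 70) = 0.949 mg/dL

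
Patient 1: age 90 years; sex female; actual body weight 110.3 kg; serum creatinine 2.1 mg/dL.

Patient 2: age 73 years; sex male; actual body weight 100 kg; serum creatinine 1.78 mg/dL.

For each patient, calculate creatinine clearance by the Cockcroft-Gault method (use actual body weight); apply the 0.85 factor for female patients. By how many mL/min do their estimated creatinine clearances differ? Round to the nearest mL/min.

Patient 1: CrCl = (140 − 90) × 110.3 / (72 × 2.1) × 0.85 = 5515.0 / 151.20 × 0.85 ≈ 31.0 mL/min
Patient 2: CrCl = (140 − 73) × 100 / (72 × 1.78) = 6700.0 / 128.16 ≈ 52.3 mL/min
|31.0 − 52.3| = 21.3 mL/min

21 mL/min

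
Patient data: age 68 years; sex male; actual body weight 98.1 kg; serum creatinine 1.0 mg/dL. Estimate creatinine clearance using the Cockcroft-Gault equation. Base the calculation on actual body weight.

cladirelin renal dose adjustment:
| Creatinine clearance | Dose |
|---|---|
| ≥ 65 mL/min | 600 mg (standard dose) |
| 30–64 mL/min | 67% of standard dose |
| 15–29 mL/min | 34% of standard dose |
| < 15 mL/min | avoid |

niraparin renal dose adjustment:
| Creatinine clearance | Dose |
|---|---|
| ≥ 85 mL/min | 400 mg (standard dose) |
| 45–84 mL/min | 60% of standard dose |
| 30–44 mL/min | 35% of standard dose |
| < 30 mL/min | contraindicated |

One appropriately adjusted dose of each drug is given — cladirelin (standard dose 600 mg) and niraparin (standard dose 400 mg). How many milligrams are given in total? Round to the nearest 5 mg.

1000 mg

CrCl = (140 − 68) × 98.1 / (72 × 1) = 7063.2 / 72.00 ≈ 98.1 mL/min
CrCl ≈ 98 mL/min.
cladirelin: ≥ 65 mL/min → 100% of 600 mg = 600 mg.
niraparin: ≥ 85 mL/min → 100% of 400 mg = 400 mg.
Total = 600 + 400 = 1000 mg.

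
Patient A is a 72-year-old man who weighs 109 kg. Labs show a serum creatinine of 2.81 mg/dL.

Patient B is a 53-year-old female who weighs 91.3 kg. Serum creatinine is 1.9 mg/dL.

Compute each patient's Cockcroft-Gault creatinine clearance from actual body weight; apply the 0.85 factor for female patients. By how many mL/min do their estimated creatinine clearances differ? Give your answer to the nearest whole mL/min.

13 mL/min

Patient A: CrCl = (140 − 72) × 109 / (72 × 2.81) = 7412.0 / 202.32 ≈ 36.6 mL/min
Patient B: CrCl = (140 − 53) × 91.3 / (72 × 1.9) × 0.85 = 7943.1 / 136.80 × 0.85 ≈ 49.4 mL/min
|36.6 − 49.4| = 12.8 mL/min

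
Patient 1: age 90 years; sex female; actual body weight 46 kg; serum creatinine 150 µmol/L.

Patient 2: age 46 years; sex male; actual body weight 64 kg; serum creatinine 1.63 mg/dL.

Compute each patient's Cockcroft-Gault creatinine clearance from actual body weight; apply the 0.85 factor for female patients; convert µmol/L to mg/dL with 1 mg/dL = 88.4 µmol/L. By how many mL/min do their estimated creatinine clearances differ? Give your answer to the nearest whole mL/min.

Patient 1: SCr = 150 / 88.4 = 1.697 mg/dL
Patient 1: CrCl = (140 − 90) × 46 / (72 × 1.697) × 0.85 = 2300.0 / 122.18 × 0.85 ≈ 16.0 mL/min
Patient 2: CrCl = (140 − 46) × 64 / (72 × 1.63) = 6016.0 / 117.36 ≈ 51.3 mL/min
|16.0 − 51.3| = 35.3 mL/min

35 mL/min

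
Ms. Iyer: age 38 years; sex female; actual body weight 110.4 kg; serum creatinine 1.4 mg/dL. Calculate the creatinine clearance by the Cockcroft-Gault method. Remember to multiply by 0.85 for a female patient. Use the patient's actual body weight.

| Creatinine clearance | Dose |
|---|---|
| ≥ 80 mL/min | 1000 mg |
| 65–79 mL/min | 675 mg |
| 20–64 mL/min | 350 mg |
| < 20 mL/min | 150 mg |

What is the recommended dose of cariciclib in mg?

CrCl = (140 − 38) × 110.4 / (72 × 1.4) × 0.85 = 11260.8 / 100.80 × 0.85 ≈ 95.0 mL/min
CrCl ≈ 95 mL/min → bracket ≥ 80 mL/min.
Dose for this bracket: 1000 mg.

1000 mg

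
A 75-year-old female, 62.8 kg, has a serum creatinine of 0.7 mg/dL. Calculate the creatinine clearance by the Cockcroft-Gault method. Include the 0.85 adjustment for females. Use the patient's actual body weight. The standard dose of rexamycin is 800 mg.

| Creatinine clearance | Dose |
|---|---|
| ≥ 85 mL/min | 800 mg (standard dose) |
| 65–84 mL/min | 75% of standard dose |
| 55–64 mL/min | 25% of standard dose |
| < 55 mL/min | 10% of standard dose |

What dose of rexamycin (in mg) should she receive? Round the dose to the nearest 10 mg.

CrCl = (140 − 75) × 62.8 / (72 × 0.7) × 0.85 = 4082.0 / 50.40 × 0.85 ≈ 68.8 mL/min
CrCl ≈ 69 mL/min → bracket 65–84 mL/min.
75% of 800 mg = 600 mg

600 mg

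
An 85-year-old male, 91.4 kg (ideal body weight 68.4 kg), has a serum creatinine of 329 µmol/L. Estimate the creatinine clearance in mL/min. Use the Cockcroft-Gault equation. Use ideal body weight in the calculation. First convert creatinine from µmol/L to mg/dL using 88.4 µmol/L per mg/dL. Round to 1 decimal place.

14.0 mL/min

SCr = 329 / 88.4 = 3.722 mg/dL
CrCl = (140 − 85) × 68.4 / (72 × 3.722) = 3762.0 / 267.98 ≈ 14.0 mL/min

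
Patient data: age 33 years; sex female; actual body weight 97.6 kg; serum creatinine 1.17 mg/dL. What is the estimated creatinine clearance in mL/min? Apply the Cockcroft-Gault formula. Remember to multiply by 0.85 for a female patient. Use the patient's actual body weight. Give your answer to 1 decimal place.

105.4 mL/min

CrCl = (140 − 33) × 97.6 / (72 × 1.17) × 0.85 = 10443.2 / 84.24 × 0.85 ≈ 105.4 mL/min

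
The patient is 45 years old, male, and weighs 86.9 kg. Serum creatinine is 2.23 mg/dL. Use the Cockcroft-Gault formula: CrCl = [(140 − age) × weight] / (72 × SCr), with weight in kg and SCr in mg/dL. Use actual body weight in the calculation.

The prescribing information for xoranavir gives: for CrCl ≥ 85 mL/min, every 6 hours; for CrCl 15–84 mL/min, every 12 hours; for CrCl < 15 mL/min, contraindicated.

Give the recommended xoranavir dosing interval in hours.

every 12 hours

CrCl = (140 − 45) × 86.9 / (72 × 2.23) = 8255.5 / 160.56 ≈ 51.4 mL/min
CrCl ≈ 51 mL/min → bracket 15–84 mL/min → every 12 hours.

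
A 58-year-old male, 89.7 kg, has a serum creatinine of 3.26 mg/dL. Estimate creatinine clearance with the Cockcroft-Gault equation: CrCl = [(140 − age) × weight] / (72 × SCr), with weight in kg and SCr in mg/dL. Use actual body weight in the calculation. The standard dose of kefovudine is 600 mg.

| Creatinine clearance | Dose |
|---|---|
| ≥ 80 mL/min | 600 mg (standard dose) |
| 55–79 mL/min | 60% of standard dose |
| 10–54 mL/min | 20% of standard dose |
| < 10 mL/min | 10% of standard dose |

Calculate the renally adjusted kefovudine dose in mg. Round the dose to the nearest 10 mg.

120 mg

CrCl = (140 − 58) × 89.7 / (72 × 3.26) = 7355.4 / 234.72 ≈ 31.3 mL/min
CrCl ≈ 31 mL/min → bracket 10–54 mL/min.
20% of 600 mg = 120 mg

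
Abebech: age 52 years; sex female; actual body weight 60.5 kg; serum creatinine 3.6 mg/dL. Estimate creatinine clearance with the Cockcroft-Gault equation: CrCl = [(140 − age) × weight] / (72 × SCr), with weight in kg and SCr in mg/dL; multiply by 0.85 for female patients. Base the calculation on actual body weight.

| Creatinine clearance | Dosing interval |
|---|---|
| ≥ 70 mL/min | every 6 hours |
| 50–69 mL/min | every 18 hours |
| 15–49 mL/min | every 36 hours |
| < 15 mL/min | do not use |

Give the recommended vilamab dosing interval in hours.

CrCl = (140 − 52) × 60.5 / (72 × 3.6) × 0.85 = 5324.0 / 259.20 × 0.85 ≈ 17.5 mL/min
CrCl ≈ 17 mL/min → bracket 15–49 mL/min → every 36 hours.

every 36 hours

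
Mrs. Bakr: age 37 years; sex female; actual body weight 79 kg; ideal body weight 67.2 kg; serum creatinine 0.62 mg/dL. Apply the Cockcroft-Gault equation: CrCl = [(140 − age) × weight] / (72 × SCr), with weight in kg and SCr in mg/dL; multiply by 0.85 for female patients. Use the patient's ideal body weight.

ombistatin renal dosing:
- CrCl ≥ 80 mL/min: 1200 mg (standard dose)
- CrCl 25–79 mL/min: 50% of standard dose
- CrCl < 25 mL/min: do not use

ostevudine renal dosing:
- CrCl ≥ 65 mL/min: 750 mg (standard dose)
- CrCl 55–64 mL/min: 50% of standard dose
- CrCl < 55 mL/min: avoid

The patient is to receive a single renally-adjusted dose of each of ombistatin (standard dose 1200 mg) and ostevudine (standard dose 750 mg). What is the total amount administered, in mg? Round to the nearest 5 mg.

1950 mg

CrCl = (140 − 37) × 67.2 / (72 × 0.62) × 0.85 = 6921.6 / 44.64 × 0.85 ≈ 131.8 mL/min
CrCl ≈ 132 mL/min.
ombistatin: ≥ 80 mL/min → 100% of 1200 mg = 1200 mg.
ostevudine: ≥ 65 mL/min → 100% of 750 mg = 750 mg.
Total = 1200 + 750 = 1950 mg.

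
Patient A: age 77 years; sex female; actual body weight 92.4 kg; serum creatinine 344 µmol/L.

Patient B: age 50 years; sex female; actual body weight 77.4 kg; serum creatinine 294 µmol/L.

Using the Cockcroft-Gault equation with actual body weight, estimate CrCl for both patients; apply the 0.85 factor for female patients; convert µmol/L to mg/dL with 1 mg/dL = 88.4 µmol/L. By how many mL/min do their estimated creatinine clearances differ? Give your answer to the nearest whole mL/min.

7 mL/min

Patient A: SCr = 344 / 88.4 = 3.891 mg/dL
Patient A: CrCl = (140 − 77) × 92.4 / (72 × 3.891) × 0.85 = 5821.2 / 280.15 × 0.85 ≈ 17.7 mL/min
Patient B: SCr = 294 / 88.4 = 3.326 mg/dL
Patient B: CrCl = (140 − 50) × 77.4 / (72 × 3.326) × 0.85 = 6966.0 / 239.47 × 0.85 ≈ 24.7 mL/min
|17.7 − 24.7| = 7.0 mL/min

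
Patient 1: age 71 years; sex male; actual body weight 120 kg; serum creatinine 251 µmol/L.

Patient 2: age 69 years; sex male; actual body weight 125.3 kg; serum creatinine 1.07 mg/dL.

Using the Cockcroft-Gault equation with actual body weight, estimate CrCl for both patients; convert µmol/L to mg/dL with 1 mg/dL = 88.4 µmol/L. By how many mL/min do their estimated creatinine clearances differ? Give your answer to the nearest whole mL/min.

Patient 1: SCr = 251 / 88.4 = 2.839 mg/dL
Patient 1: CrCl = (140 − 71) × 120 / (72 × 2.839) = 8280.0 / 204.41 ≈ 40.5 mL/min
Patient 2: CrCl = (140 − 69) × 125.3 / (72 × 1.07) = 8896.3 / 77.04 ≈ 115.5 mL/min
|40.5 − 115.5| = 75.0 mL/min

75 mL/min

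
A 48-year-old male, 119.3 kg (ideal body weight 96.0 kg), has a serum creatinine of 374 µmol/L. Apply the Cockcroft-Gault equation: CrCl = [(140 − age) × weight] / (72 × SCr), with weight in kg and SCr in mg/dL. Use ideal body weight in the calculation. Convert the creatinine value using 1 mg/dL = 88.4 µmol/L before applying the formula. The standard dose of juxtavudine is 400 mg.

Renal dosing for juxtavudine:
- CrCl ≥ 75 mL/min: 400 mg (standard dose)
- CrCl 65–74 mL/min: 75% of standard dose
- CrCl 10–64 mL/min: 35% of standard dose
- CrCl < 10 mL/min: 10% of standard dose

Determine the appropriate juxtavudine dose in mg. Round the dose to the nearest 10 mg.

140 mg

SCr = 374 / 88.4 = 4.231 mg/dL
CrCl = (140 − 48) × 96 / (72 × 4.231) = 8832.0 / 304.63 ≈ 29.0 mL/min
CrCl ≈ 29 mL/min → bracket 10–64 mL/min.
35% of 400 mg = 140 mg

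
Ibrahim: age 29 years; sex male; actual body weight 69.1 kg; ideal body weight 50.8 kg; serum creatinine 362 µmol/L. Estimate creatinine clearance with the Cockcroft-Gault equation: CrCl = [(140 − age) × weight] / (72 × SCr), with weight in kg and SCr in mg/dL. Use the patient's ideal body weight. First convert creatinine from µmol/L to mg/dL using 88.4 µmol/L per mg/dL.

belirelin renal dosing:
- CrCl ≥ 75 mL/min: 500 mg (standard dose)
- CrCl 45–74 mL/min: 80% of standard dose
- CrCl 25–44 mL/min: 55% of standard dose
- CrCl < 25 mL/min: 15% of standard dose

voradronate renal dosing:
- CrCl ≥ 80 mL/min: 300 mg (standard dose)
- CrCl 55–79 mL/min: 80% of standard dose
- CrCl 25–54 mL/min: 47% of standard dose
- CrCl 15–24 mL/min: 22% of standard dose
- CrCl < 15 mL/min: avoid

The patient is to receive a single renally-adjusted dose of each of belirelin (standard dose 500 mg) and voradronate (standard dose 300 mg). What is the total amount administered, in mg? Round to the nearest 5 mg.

140 mg

SCr = 362 / 88.4 = 4.095 mg/dL
CrCl = (140 − 29) × 50.8 / (72 × 4.095) = 5638.8 / 294.84 ≈ 19.1 mL/min
CrCl ≈ 19 mL/min.
belirelin: < 25 mL/min → 15% of 500 mg = 75 mg.
voradronate: 15–24 mL/min → 22% of 300 mg = 66 mg.
Total = 75 + 66 = 141 mg.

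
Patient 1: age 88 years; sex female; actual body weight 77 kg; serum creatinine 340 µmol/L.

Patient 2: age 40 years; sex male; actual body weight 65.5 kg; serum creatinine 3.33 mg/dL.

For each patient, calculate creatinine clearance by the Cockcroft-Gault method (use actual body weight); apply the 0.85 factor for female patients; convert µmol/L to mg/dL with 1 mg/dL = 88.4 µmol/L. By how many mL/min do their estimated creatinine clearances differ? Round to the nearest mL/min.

15 mL/min

Patient 1: SCr = 340 / 88.4 = 3.846 mg/dL
Patient 1: CrCl = (140 − 88) × 77 / (72 × 3.846) × 0.85 = 4004.0 / 276.91 × 0.85 ≈ 12.3 mL/min
Patient 2: CrCl = (140 − 40) × 65.5 / (72 × 3.33) = 6550.0 / 239.76 ≈ 27.3 mL/min
|12.3 − 27.3| = 15.0 mL/min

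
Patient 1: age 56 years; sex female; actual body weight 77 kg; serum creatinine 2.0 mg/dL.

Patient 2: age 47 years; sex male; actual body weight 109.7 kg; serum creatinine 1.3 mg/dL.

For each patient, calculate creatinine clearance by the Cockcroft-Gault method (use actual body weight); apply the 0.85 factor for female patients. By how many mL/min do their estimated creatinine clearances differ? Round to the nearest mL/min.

Patient 1: CrCl = (140 − 56) × 77 / (72 × 2) × 0.85 = 6468.0 / 144.00 × 0.85 ≈ 38.2 mL/min
Patient 2: CrCl = (140 − 47) × 109.7 / (72 × 1.3) = 10202.1 / 93.60 ≈ 109.0 mL/min
|38.2 − 109.0| = 70.8 mL/min

71 mL/min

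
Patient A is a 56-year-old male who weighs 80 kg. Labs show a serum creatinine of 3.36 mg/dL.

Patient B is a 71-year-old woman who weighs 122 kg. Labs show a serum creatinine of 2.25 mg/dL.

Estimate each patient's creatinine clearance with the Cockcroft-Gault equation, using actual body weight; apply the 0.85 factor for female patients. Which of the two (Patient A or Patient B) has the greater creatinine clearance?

Patient B

Patient A: CrCl = (140 − 56) × 80 / (72 × 3.36) = 6720.0 / 241.92 ≈ 27.8 mL/min
Patient B: CrCl = (140 − 71) × 122 / (72 × 2.25) × 0.85 = 8418.0 / 162.00 × 0.85 ≈ 44.2 mL/min
27.8 vs 44.2 mL/min → Patient B is higher.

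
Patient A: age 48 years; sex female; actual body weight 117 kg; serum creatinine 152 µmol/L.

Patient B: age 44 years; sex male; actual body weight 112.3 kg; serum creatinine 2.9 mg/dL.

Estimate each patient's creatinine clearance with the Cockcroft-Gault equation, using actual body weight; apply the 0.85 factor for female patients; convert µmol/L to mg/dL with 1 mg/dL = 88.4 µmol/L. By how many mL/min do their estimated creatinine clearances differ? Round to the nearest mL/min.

Patient A: SCr = 152 / 88.4 = 1.719 mg/dL
Patient A: CrCl = (140 − 48) × 117 / (72 × 1.719) × 0.85 = 10764.0 / 123.77 × 0.85 ≈ 73.9 mL/min
Patient B: CrCl = (140 − 44) × 112.3 / (72 × 2.9) = 10780.8 / 208.80 ≈ 51.6 mL/min
|73.9 − 51.6| = 22.3 mL/min

22 mL/min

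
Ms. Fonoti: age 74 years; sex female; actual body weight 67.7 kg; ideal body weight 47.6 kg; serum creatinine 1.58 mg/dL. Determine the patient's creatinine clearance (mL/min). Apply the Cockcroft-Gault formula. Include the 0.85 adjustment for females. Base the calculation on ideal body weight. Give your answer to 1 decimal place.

23.5 mL/min

CrCl = (140 − 74) × 47.6 / (72 × 1.58) × 0.85 = 3141.6 / 113.76 × 0.85 ≈ 23.5 mL/min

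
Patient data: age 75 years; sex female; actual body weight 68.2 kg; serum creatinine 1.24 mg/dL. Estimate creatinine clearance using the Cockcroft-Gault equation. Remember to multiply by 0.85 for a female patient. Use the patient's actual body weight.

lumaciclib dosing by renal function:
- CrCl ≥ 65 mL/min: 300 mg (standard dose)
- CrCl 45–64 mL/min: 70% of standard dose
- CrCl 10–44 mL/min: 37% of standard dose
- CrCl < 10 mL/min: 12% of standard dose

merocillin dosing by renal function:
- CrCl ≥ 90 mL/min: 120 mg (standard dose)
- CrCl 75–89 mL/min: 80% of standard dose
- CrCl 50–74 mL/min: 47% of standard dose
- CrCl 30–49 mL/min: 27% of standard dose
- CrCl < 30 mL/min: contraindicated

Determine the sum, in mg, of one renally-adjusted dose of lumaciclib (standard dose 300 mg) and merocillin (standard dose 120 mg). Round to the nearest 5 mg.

145 mg

CrCl = (140 − 75) × 68.2 / (72 × 1.24) × 0.85 = 4433.0 / 89.28 × 0.85 ≈ 42.2 mL/min
CrCl ≈ 42 mL/min.
lumaciclib: 10–44 mL/min → 37% of 300 mg = 111 mg.
merocillin: 30–49 mL/min → 27% of 120 mg = 32.4 mg.
Total = 111 + 32.4 = 143.4 mg.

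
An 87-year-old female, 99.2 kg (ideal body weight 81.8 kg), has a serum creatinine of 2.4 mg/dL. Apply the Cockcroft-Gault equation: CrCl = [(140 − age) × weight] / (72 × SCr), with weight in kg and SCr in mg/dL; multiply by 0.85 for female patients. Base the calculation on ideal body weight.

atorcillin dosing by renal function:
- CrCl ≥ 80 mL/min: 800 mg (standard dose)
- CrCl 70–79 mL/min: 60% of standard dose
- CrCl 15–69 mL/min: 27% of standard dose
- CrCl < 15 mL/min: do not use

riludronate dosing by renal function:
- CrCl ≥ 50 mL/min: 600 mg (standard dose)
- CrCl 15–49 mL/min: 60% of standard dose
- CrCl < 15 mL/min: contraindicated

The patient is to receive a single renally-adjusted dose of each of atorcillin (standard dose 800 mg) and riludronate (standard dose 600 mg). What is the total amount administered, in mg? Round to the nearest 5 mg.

CrCl = (140 − 87) × 81.8 / (72 × 2.4) × 0.85 = 4335.4 / 172.80 × 0.85 ≈ 21.3 mL/min
CrCl ≈ 21 mL/min.
atorcillin: 15–69 mL/min → 27% of 800 mg = 216 mg.
riludronate: 15–49 mL/min → 60% of 600 mg = 360 mg.
Total = 216 + 360 = 576 mg.

575 mg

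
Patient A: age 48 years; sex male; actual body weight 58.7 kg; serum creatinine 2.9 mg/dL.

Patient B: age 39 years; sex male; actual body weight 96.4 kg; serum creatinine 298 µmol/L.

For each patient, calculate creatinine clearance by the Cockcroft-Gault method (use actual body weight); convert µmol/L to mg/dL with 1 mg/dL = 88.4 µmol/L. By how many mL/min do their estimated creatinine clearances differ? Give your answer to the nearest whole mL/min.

14 mL/min

Patient A: CrCl = (140 − 48) × 58.7 / (72 × 2.9) = 5400.4 / 208.80 ≈ 25.9 mL/min
Patient B: SCr = 298 / 88.4 = 3.371 mg/dL
Patient B: CrCl = (140 − 39) × 96.4 / (72 × 3.371) = 9736.4 / 242.71 ≈ 40.1 mL/min
|25.9 − 40.1| = 14.2 mL/min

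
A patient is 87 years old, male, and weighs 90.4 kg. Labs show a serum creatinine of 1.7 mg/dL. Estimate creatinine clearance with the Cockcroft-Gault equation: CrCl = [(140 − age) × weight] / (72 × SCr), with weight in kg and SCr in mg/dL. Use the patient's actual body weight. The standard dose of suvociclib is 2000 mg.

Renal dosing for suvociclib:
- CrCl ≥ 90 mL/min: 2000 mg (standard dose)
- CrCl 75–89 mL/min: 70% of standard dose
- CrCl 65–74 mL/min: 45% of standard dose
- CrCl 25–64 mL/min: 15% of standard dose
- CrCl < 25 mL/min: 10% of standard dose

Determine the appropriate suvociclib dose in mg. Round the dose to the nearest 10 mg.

300 mg

CrCl = (140 − 87) × 90.4 / (72 × 1.7) = 4791.2 / 122.40 ≈ 39.1 mL/min
CrCl ≈ 39 mL/min → bracket 25–64 mL/min.
15% of 2000 mg = 300 mg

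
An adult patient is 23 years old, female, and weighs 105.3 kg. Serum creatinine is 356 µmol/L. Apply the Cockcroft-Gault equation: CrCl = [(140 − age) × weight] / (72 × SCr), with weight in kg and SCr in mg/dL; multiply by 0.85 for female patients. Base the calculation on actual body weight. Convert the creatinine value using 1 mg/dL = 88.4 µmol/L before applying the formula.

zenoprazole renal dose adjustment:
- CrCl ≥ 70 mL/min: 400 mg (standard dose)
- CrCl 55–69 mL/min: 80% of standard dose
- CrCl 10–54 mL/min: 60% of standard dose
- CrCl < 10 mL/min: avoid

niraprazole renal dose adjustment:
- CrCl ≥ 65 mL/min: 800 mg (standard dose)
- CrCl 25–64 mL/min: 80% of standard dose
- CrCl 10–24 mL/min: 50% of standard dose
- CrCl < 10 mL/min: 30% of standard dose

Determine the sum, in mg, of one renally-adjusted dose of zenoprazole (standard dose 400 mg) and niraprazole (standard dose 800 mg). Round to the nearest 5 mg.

880 mg

SCr = 356 / 88.4 = 4.027 mg/dL
CrCl = (140 − 23) × 105.3 / (72 × 4.027) × 0.85 = 12320.1 / 289.94 × 0.85 ≈ 36.1 mL/min
CrCl ≈ 36 mL/min.
zenoprazole: 10–54 mL/min → 60% of 400 mg = 240 mg.
niraprazole: 25–64 mL/min → 80% of 800 mg = 640 mg.
Total = 240 + 640 = 880 mg.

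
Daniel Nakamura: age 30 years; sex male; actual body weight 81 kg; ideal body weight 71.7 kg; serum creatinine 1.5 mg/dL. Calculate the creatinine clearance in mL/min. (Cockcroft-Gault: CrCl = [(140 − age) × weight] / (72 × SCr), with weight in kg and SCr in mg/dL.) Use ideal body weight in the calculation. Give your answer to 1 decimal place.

73.0 mL/min

CrCl = (140 − 30) × 71.7 / (72 × 1.5) = 7887.0 / 108.00 ≈ 73.0 mL/min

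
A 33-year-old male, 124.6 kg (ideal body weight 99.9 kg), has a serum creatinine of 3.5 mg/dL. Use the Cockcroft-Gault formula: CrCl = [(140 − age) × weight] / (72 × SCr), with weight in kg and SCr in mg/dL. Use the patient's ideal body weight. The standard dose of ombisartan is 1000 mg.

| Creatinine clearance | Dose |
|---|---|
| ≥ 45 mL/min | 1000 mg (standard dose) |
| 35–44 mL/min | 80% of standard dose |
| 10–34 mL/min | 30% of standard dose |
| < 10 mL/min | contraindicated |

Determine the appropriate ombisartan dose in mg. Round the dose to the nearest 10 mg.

800 mg

CrCl = (140 − 33) × 99.9 / (72 × 3.5) = 10689.3 / 252.00 ≈ 42.4 mL/min
CrCl ≈ 42 mL/min → bracket 35–44 mL/min.
80% of 1000 mg = 800 mg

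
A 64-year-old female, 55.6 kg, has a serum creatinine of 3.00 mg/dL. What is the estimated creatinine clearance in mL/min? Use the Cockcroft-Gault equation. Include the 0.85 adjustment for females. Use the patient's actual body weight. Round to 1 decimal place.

16.6 mL/min

CrCl = (140 − 64) × 55.6 / (72 × 3) × 0.85 = 4225.6 / 216.00 × 0.85 ≈ 16.6 mL/min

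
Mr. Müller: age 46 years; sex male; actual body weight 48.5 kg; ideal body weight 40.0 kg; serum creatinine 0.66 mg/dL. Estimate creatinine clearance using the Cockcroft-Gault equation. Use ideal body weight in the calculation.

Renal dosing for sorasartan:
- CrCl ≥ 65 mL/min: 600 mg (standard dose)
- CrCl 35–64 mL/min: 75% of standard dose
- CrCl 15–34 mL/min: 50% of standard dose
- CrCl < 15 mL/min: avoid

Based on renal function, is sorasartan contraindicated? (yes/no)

CrCl = (140 − 46) × 40 / (72 × 0.66) = 3760.0 / 47.52 ≈ 79.1 mL/min
CrCl ≈ 79 mL/min, which is ≥ 15 mL/min.

no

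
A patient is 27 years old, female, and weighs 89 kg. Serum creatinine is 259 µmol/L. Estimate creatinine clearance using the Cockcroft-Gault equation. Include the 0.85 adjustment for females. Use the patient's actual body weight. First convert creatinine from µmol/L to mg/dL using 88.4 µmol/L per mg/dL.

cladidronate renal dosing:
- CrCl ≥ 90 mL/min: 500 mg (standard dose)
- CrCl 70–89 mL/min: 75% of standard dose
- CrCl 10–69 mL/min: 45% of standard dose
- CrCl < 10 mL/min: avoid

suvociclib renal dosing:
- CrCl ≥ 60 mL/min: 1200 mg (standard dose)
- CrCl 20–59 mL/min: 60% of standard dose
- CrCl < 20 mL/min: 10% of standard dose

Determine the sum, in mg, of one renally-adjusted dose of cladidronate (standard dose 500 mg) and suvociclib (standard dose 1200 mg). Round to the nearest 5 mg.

945 mg

SCr = 259 / 88.4 = 2.93 mg/dL
CrCl = (140 − 27) × 89 / (72 × 2.93) × 0.85 = 10057.0 / 210.96 × 0.85 ≈ 40.5 mL/min
CrCl ≈ 41 mL/min.
cladidronate: 10–69 mL/min → 45% of 500 mg = 225 mg.
suvociclib: 20–59 mL/min → 60% of 1200 mg = 720 mg.
Total = 225 + 720 = 945 mg.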